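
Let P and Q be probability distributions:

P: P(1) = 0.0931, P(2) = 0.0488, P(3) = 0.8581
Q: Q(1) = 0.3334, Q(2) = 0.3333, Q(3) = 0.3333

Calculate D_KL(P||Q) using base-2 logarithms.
0.8641 bits

D_KL(P||Q) = Σ P(x) log₂(P(x)/Q(x))

Computing term by term:
  P(1)·log₂(P(1)/Q(1)) = 0.0931·log₂(0.0931/0.3334) = -0.17134
  P(2)·log₂(P(2)/Q(2)) = 0.0488·log₂(0.0488/0.3333) = -0.13527
  P(3)·log₂(P(3)/Q(3)) = 0.8581·log₂(0.8581/0.3333) = 1.17073

D_KL(P||Q) = -0.17134 - 0.13527 + 1.17073 = 0.86412 ≈ 0.8641 bits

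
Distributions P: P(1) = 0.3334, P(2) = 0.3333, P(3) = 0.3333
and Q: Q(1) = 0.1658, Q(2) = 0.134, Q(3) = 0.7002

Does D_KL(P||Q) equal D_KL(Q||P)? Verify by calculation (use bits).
D_KL(P||Q) = 0.4172 bits, D_KL(Q||P) = 0.4066 bits. No — D_KL(P||Q) ≠ D_KL(Q||P) for this pair.

D_KL(P||Q) = Σ P(x) log₂(P(x)/Q(x))

Computing term by term:
  P(1)·log₂(P(1)/Q(1)) = 0.3334·log₂(0.3334/0.1658) = 0.33600
  P(2)·log₂(P(2)/Q(2)) = 0.3333·log₂(0.3333/0.134) = 0.43815
  P(3)·log₂(P(3)/Q(3)) = 0.3333·log₂(0.3333/0.7002) = -0.35695

D_KL(P||Q) = 0.33600 + 0.43815 - 0.35695 = 0.41720 ≈ 0.4172 bits

D_KL(Q||P) = Σ Q(x) log₂(Q(x)/P(x))

Computing term by term:
  Q(1)·log₂(Q(1)/P(1)) = 0.1658·log₂(0.1658/0.3334) = -0.16709
  Q(2)·log₂(Q(2)/P(2)) = 0.134·log₂(0.134/0.3333) = -0.17615
  Q(3)·log₂(Q(3)/P(3)) = 0.7002·log₂(0.7002/0.3333) = 0.74988

D_KL(Q||P) = -0.16709 - 0.17615 + 0.74988 = 0.40664 ≈ 0.4066 bits

These are NOT equal (difference: 0.0106 bits). KL divergence is asymmetric: D_KL(P||Q) ≠ D_KL(Q||P) in general.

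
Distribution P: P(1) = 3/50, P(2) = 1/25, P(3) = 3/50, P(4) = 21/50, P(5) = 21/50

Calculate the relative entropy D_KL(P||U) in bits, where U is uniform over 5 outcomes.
0.5978 bits

U(i) = 1/5 for all i

D_KL(P||U) = Σ P(x) log₂(P(x) / (1/5))
           = Σ P(x) log₂(P(x)) + log₂(5)
           = log₂(5) - H(P)

H(P) = -Σ P(x) log₂(P(x)):
  -P(1)·log₂(P(1)) = -(3/50)·log₂(3/50) = 0.24353
  -P(2)·log₂(P(2)) = -(1/25)·log₂(1/25) = 0.18575
  -P(3)·log₂(P(3)) = -(3/50)·log₂(3/50) = 0.24353
  -P(4)·log₂(P(4)) = -(21/50)·log₂(21/50) = 0.52565
  -P(5)·log₂(P(5)) = -(21/50)·log₂(21/50) = 0.52565
H(P) = 0.24353 + 0.18575 + 0.24353 + 0.52565 + 0.52565 = 1.72411 bits

log₂(5) = 2.32193 bits

D_KL(P||U) = 2.32193 - 1.72411 = 0.59782 ≈ 0.5978 bits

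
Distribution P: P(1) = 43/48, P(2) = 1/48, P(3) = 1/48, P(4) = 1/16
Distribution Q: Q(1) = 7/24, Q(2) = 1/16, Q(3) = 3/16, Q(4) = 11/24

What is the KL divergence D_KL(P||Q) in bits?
1.1716 bits

D_KL(P||Q) = Σ P(x) log₂(P(x)/Q(x))

Computing term by term:
  P(1)·log₂(P(1)/Q(1)) = (43/48)·log₂((43/48)/(7/24)) = 1.45027
  P(2)·log₂(P(2)/Q(2)) = (1/48)·log₂((1/48)/(1/16)) = -0.03302
  P(3)·log₂(P(3)/Q(3)) = (1/48)·log₂((1/48)/(3/16)) = -0.06604
  P(4)·log₂(P(4)/Q(4)) = (1/16)·log₂((1/16)/(11/24)) = -0.17965

D_KL(P||Q) = 1.45027 - 0.03302 - 0.06604 - 0.17965 = 1.17156 ≈ 1.1716 bits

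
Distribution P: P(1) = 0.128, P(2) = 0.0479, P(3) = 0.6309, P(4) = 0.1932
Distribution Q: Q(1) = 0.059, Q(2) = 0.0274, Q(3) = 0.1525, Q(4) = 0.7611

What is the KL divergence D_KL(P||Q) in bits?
1.0919 bits

D_KL(P||Q) = Σ P(x) log₂(P(x)/Q(x))

Computing term by term:
  P(1)·log₂(P(1)/Q(1)) = 0.128·log₂(0.128/0.059) = 0.14302
  P(2)·log₂(P(2)/Q(2)) = 0.0479·log₂(0.0479/0.0274) = 0.03860
  P(3)·log₂(P(3)/Q(3)) = 0.6309·log₂(0.6309/0.1525) = 1.29246
  P(4)·log₂(P(4)/Q(4)) = 0.1932·log₂(0.1932/0.7611) = -0.38215

D_KL(P||Q) = 0.14302 + 0.03860 + 1.29246 - 0.38215 = 1.09193 ≈ 1.0919 bits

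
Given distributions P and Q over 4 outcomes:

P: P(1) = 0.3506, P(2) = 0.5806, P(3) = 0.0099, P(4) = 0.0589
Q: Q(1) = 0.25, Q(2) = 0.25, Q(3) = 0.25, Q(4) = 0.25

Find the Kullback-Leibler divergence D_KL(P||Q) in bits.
0.7079 bits

D_KL(P||Q) = Σ P(x) log₂(P(x)/Q(x))

Computing term by term:
  P(1)·log₂(P(1)/Q(1)) = 0.3506·log₂(0.3506/0.25) = 0.17106
  P(2)·log₂(P(2)/Q(2)) = 0.5806·log₂(0.5806/0.25) = 0.70579
  P(3)·log₂(P(3)/Q(3)) = 0.0099·log₂(0.0099/0.25) = -0.04612
  P(4)·log₂(P(4)/Q(4)) = 0.0589·log₂(0.0589/0.25) = -0.12284

D_KL(P||Q) = 0.17106 + 0.70579 - 0.04612 - 0.12284 = 0.70789 ≈ 0.7079 bits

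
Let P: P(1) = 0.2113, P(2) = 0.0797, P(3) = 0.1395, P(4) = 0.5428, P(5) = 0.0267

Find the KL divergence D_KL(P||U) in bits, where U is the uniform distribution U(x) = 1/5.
0.5428 bits

U(i) = 1/5 for all i

D_KL(P||U) = Σ P(x) log₂(P(x) / (1/5))
           = Σ P(x) log₂(P(x)) + log₂(5)
           = log₂(5) - H(P)

H(P) = -Σ P(x) log₂(P(x)):
  -P(1)·log₂(P(1)) = -(0.2113)·log₂(0.2113) = 0.47387
  -P(2)·log₂(P(2)) = -(0.0797)·log₂(0.0797) = 0.29085
  -P(3)·log₂(P(3)) = -(0.1395)·log₂(0.1395) = 0.39641
  -P(4)·log₂(P(4)) = -(0.5428)·log₂(0.5428) = 0.47848
  -P(5)·log₂(P(5)) = -(0.0267)·log₂(0.0267) = 0.13956
H(P) = 0.47387 + 0.29085 + 0.39641 + 0.47848 + 0.13956 = 1.77917 bits

log₂(5) = 2.32193 bits

D_KL(P||U) = 2.32193 - 1.77917 = 0.54276 ≈ 0.5428 bits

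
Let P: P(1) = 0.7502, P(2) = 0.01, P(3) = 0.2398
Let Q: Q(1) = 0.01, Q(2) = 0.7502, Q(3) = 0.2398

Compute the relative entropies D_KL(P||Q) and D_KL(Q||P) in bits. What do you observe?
D_KL(P||Q) = 4.6109 bits, D_KL(Q||P) = 4.6109 bits. The two directions give the same value here, because Q is a self-inverse relabeling of P; in general KL divergence is asymmetric.

D_KL(P||Q) = Σ P(x) log₂(P(x)/Q(x))

Computing term by term:
  P(1)·log₂(P(1)/Q(1)) = 0.7502·log₂(0.7502/0.01) = 4.67315
  P(2)·log₂(P(2)/Q(2)) = 0.01·log₂(0.01/0.7502) = -0.06229
  P(3)·log₂(P(3)/Q(3)) = 0.2398·log₂(0.2398/0.2398) = 0.00000

D_KL(P||Q) = 4.67315 - 0.06229 + 0.00000 = 4.61086 ≈ 4.6109 bits

D_KL(Q||P) = Σ Q(x) log₂(Q(x)/P(x))

Computing term by term:
  Q(1)·log₂(Q(1)/P(1)) = 0.01·log₂(0.01/0.7502) = -0.06229
  Q(2)·log₂(Q(2)/P(2)) = 0.7502·log₂(0.7502/0.01) = 4.67315
  Q(3)·log₂(Q(3)/P(3)) = 0.2398·log₂(0.2398/0.2398) = 0.00000

D_KL(Q||P) = -0.06229 + 4.67315 + 0.00000 = 4.61086 ≈ 4.6109 bits

These ARE equal here. Q is P with outcomes relabeled (Q(1) = P(2), Q(2) = P(1)) by a relabeling that is its own inverse, so the two sums contain exactly the same terms in a different order. This is a special case — KL divergence is not symmetric in general: D_KL(P||Q) ≠ D_KL(Q||P) for most P, Q.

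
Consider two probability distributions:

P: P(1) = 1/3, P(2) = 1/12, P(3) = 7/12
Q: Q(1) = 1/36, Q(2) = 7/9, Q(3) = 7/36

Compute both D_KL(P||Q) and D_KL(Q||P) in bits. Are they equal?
D_KL(P||Q) = 1.8510 bits, D_KL(Q||P) = 2.0985 bits. No, they are not equal.

D_KL(P||Q) = Σ P(x) log₂(P(x)/Q(x))

Computing term by term:
  P(1)·log₂(P(1)/Q(1)) = (1/3)·log₂((1/3)/(1/36)) = 1.19499
  P(2)·log₂(P(2)/Q(2)) = (1/12)·log₂((1/12)/(7/9)) = -0.26853
  P(3)·log₂(P(3)/Q(3)) = (7/12)·log₂((7/12)/(7/36)) = 0.92456

D_KL(P||Q) = 1.19499 - 0.26853 + 0.92456 = 1.85102 ≈ 1.8510 bits

D_KL(Q||P) = Σ Q(x) log₂(Q(x)/P(x))

Computing term by term:
  Q(1)·log₂(Q(1)/P(1)) = (1/36)·log₂((1/36)/(1/3)) = -0.09958
  Q(2)·log₂(Q(2)/P(2)) = (7/9)·log₂((7/9)/(1/12)) = 2.50631
  Q(3)·log₂(Q(3)/P(3)) = (7/36)·log₂((7/36)/(7/12)) = -0.30819

D_KL(Q||P) = -0.09958 + 2.50631 - 0.30819 = 2.09854 ≈ 2.0985 bits

These are NOT equal (difference: 0.2475 bits). KL divergence is asymmetric: D_KL(P||Q) ≠ D_KL(Q||P) in general.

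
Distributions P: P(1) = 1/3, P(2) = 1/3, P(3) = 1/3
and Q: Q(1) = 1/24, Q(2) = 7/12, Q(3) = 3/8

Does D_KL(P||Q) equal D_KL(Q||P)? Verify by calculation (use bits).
D_KL(P||Q) = 0.6742 bits, D_KL(Q||P) = 0.4097 bits. No — D_KL(P||Q) ≠ D_KL(Q||P) for this pair.

D_KL(P||Q) = Σ P(x) log₂(P(x)/Q(x))

Computing term by term:
  P(1)·log₂(P(1)/Q(1)) = (1/3)·log₂((1/3)/(1/24)) = 1.00000
  P(2)·log₂(P(2)/Q(2)) = (1/3)·log₂((1/3)/(7/12)) = -0.26912
  P(3)·log₂(P(3)/Q(3)) = (1/3)·log₂((1/3)/(3/8)) = -0.05664

D_KL(P||Q) = 1.00000 - 0.26912 - 0.05664 = 0.67424 ≈ 0.6742 bits

D_KL(Q||P) = Σ Q(x) log₂(Q(x)/P(x))

Computing term by term:
  Q(1)·log₂(Q(1)/P(1)) = (1/24)·log₂((1/24)/(1/3)) = -0.12500
  Q(2)·log₂(Q(2)/P(2)) = (7/12)·log₂((7/12)/(1/3)) = 0.47096
  Q(3)·log₂(Q(3)/P(3)) = (3/8)·log₂((3/8)/(1/3)) = 0.06372

D_KL(Q||P) = -0.12500 + 0.47096 + 0.06372 = 0.40968 ≈ 0.4097 bits

These are NOT equal (difference: 0.2645 bits). KL divergence is asymmetric: D_KL(P||Q) ≠ D_KL(Q||P) in general.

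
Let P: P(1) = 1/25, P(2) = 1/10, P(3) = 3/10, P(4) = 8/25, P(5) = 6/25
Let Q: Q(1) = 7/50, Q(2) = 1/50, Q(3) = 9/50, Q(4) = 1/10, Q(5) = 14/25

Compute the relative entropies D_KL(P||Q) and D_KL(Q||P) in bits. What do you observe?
D_KL(P||Q) = 0.6246 bits, D_KL(Q||P) = 0.5907 bits. The two directions give different values (D_KL(P||Q) exceeds D_KL(Q||P) by 0.0339 bits): KL divergence is asymmetric.

D_KL(P||Q) = Σ P(x) log₂(P(x)/Q(x))

Computing term by term:
  P(1)·log₂(P(1)/Q(1)) = (1/25)·log₂((1/25)/(7/50)) = -0.07229
  P(2)·log₂(P(2)/Q(2)) = (1/10)·log₂((1/10)/(1/50)) = 0.23219
  P(3)·log₂(P(3)/Q(3)) = (3/10)·log₂((3/10)/(9/50)) = 0.22109
  P(4)·log₂(P(4)/Q(4)) = (8/25)·log₂((8/25)/(1/10)) = 0.53698
  P(5)·log₂(P(5)/Q(5)) = (6/25)·log₂((6/25)/(14/25)) = -0.29337

D_KL(P||Q) = -0.07229 + 0.23219 + 0.22109 + 0.53698 - 0.29337 = 0.62460 ≈ 0.6246 bits

D_KL(Q||P) = Σ Q(x) log₂(Q(x)/P(x))

Computing term by term:
  Q(1)·log₂(Q(1)/P(1)) = (7/50)·log₂((7/50)/(1/25)) = 0.25303
  Q(2)·log₂(Q(2)/P(2)) = (1/50)·log₂((1/50)/(1/10)) = -0.04644
  Q(3)·log₂(Q(3)/P(3)) = (9/50)·log₂((9/50)/(3/10)) = -0.13265
  Q(4)·log₂(Q(4)/P(4)) = (1/10)·log₂((1/10)/(8/25)) = -0.16781
  Q(5)·log₂(Q(5)/P(5)) = (14/25)·log₂((14/25)/(6/25)) = 0.68454

D_KL(Q||P) = 0.25303 - 0.04644 - 0.13265 - 0.16781 + 0.68454 = 0.59067 ≈ 0.5907 bits

These are NOT equal (difference: 0.0339 bits). KL divergence is asymmetric: D_KL(P||Q) ≠ D_KL(Q||P) in general.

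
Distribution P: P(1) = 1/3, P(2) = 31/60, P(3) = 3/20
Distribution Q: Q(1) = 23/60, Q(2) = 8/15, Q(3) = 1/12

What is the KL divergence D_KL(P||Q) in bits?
0.0363 bits

D_KL(P||Q) = Σ P(x) log₂(P(x)/Q(x))

Computing term by term:
  P(1)·log₂(P(1)/Q(1)) = (1/3)·log₂((1/3)/(23/60)) = -0.06721
  P(2)·log₂(P(2)/Q(2)) = (31/60)·log₂((31/60)/(8/15)) = -0.02367
  P(3)·log₂(P(3)/Q(3)) = (3/20)·log₂((3/20)/(1/12)) = 0.12720

D_KL(P||Q) = -0.06721 - 0.02367 + 0.12720 = 0.03632 ≈ 0.0363 bits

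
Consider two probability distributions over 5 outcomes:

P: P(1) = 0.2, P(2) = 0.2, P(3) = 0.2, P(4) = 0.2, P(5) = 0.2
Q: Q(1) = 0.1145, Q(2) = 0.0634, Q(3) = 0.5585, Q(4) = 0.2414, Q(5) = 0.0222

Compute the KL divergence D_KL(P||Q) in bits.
0.7761 bits

D_KL(P||Q) = Σ P(x) log₂(P(x)/Q(x))

Computing term by term:
  P(1)·log₂(P(1)/Q(1)) = 0.2·log₂(0.2/0.1145) = 0.16093
  P(2)·log₂(P(2)/Q(2)) = 0.2·log₂(0.2/0.0634) = 0.33149
  P(3)·log₂(P(3)/Q(3)) = 0.2·log₂(0.2/0.5585) = -0.29631
  P(4)·log₂(P(4)/Q(4)) = 0.2·log₂(0.2/0.2414) = -0.05429
  P(5)·log₂(P(5)/Q(5)) = 0.2·log₂(0.2/0.0222) = 0.63427

D_KL(P||Q) = 0.16093 + 0.33149 - 0.29631 - 0.05429 + 0.63427 = 0.77609 ≈ 0.7761 bits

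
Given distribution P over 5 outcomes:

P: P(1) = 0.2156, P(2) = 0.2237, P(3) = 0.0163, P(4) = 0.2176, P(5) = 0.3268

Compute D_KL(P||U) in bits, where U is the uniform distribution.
0.2585 bits

U(i) = 1/5 for all i

D_KL(P||U) = Σ P(x) log₂(P(x) / (1/5))
           = Σ P(x) log₂(P(x)) + log₂(5)
           = log₂(5) - H(P)

H(P) = -Σ P(x) log₂(P(x)):
  -P(1)·log₂(P(1)) = -(0.2156)·log₂(0.2156) = 0.47725
  -P(2)·log₂(P(2)) = -(0.2237)·log₂(0.2237) = 0.48327
  -P(3)·log₂(P(3)) = -(0.0163)·log₂(0.0163) = 0.09681
  -P(4)·log₂(P(4)) = -(0.2176)·log₂(0.2176) = 0.47877
  -P(5)·log₂(P(5)) = -(0.3268)·log₂(0.3268) = 0.52730
H(P) = 0.47725 + 0.48327 + 0.09681 + 0.47877 + 0.52730 = 2.06340 bits

log₂(5) = 2.32193 bits

D_KL(P||U) = 2.32193 - 2.06340 = 0.25853 ≈ 0.2585 bits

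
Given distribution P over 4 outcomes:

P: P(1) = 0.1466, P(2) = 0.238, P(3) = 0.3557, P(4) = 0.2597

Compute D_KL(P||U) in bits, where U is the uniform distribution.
0.0654 bits

U(i) = 1/4 for all i

D_KL(P||U) = Σ P(x) log₂(P(x) / (1/4))
           = Σ P(x) log₂(P(x)) + log₂(4)
           = log₂(4) - H(P)

H(P) = -Σ P(x) log₂(P(x)):
  -P(1)·log₂(P(1)) = -(0.1466)·log₂(0.1466) = 0.40609
  -P(2)·log₂(P(2)) = -(0.238)·log₂(0.238) = 0.49289
  -P(3)·log₂(P(3)) = -(0.3557)·log₂(0.3557) = 0.53044
  -P(4)·log₂(P(4)) = -(0.2597)·log₂(0.2597) = 0.50514
H(P) = 0.40609 + 0.49289 + 0.53044 + 0.50514 = 1.93456 bits

log₂(4) = 2.00000 bits

D_KL(P||U) = 2.00000 - 1.93456 = 0.06544 ≈ 0.0654 bits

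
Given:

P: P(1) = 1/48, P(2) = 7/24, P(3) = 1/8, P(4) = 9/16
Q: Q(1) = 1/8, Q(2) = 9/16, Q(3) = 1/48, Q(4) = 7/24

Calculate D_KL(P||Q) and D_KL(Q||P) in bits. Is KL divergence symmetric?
D_KL(P||Q) = 0.5259 bits, D_KL(Q||P) = 0.5259 bits. The two values coincide for this particular pair, but no — KL divergence is not symmetric in general.

D_KL(P||Q) = Σ P(x) log₂(P(x)/Q(x))

Computing term by term:
  P(1)·log₂(P(1)/Q(1)) = (1/48)·log₂((1/48)/(1/8)) = -0.05385
  P(2)·log₂(P(2)/Q(2)) = (7/24)·log₂((7/24)/(9/16)) = -0.27636
  P(3)·log₂(P(3)/Q(3)) = (1/8)·log₂((1/8)/(1/48)) = 0.32312
  P(4)·log₂(P(4)/Q(4)) = (9/16)·log₂((9/16)/(7/24)) = 0.53299

D_KL(P||Q) = -0.05385 - 0.27636 + 0.32312 + 0.53299 = 0.52590 ≈ 0.5259 bits

D_KL(Q||P) = Σ Q(x) log₂(Q(x)/P(x))

Computing term by term:
  Q(1)·log₂(Q(1)/P(1)) = (1/8)·log₂((1/8)/(1/48)) = 0.32312
  Q(2)·log₂(Q(2)/P(2)) = (9/16)·log₂((9/16)/(7/24)) = 0.53299
  Q(3)·log₂(Q(3)/P(3)) = (1/48)·log₂((1/48)/(1/8)) = -0.05385
  Q(4)·log₂(Q(4)/P(4)) = (7/24)·log₂((7/24)/(9/16)) = -0.27636

D_KL(Q||P) = 0.32312 + 0.53299 - 0.05385 - 0.27636 = 0.52590 ≈ 0.5259 bits

These ARE equal here. Q is P with outcomes relabeled (Q(1) = P(3), Q(2) = P(4), Q(3) = P(1), Q(4) = P(2)) by a relabeling that is its own inverse, so the two sums contain exactly the same terms in a different order. This is a special case — KL divergence is not symmetric in general: D_KL(P||Q) ≠ D_KL(Q||P) for most P, Q.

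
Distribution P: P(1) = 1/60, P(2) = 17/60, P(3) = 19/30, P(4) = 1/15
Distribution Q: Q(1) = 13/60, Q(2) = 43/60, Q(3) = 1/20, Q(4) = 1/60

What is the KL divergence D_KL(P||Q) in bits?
2.0122 bits

D_KL(P||Q) = Σ P(x) log₂(P(x)/Q(x))

Computing term by term:
  P(1)·log₂(P(1)/Q(1)) = (1/60)·log₂((1/60)/(13/60)) = -0.06167
  P(2)·log₂(P(2)/Q(2)) = (17/60)·log₂((17/60)/(43/60)) = -0.37933
  P(3)·log₂(P(3)/Q(3)) = (19/30)·log₂((19/30)/(1/20)) = 2.31988
  P(4)·log₂(P(4)/Q(4)) = (1/15)·log₂((1/15)/(1/60)) = 0.13333

D_KL(P||Q) = -0.06167 - 0.37933 + 2.31988 + 0.13333 = 2.01221 ≈ 2.0122 bits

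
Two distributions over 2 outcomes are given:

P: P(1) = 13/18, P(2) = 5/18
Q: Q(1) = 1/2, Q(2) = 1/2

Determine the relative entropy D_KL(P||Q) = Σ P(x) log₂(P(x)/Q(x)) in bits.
0.1476 bits

D_KL(P||Q) = Σ P(x) log₂(P(x)/Q(x))

Computing term by term:
  P(1)·log₂(P(1)/Q(1)) = (13/18)·log₂((13/18)/(1/2)) = 0.38315
  P(2)·log₂(P(2)/Q(2)) = (5/18)·log₂((5/18)/(1/2)) = -0.23555

D_KL(P||Q) = 0.38315 - 0.23555 = 0.14760 ≈ 0.1476 bits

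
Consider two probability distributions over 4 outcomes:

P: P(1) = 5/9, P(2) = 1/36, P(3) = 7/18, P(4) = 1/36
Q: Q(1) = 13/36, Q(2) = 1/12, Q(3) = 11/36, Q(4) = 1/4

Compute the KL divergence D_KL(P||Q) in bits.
0.3485 bits

D_KL(P||Q) = Σ P(x) log₂(P(x)/Q(x))

Computing term by term:
  P(1)·log₂(P(1)/Q(1)) = (5/9)·log₂((5/9)/(13/36)) = 0.34527
  P(2)·log₂(P(2)/Q(2)) = (1/36)·log₂((1/36)/(1/12)) = -0.04403
  P(3)·log₂(P(3)/Q(3)) = (7/18)·log₂((7/18)/(11/36)) = 0.13530
  P(4)·log₂(P(4)/Q(4)) = (1/36)·log₂((1/36)/(1/4)) = -0.08805

D_KL(P||Q) = 0.34527 - 0.04403 + 0.13530 - 0.08805 = 0.34849 ≈ 0.3485 bits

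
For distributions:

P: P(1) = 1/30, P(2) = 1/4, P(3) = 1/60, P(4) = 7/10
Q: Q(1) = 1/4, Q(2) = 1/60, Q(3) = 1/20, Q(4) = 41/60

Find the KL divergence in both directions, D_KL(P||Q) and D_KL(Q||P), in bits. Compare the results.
D_KL(P||Q) = 0.8777 bits, D_KL(Q||P) = 0.7171 bits. D_KL(P||Q) is larger than D_KL(Q||P) by 0.1606 bits; the two directions differ.

D_KL(P||Q) = Σ P(x) log₂(P(x)/Q(x))

Computing term by term:
  P(1)·log₂(P(1)/Q(1)) = (1/30)·log₂((1/30)/(1/4)) = -0.09690
  P(2)·log₂(P(2)/Q(2)) = (1/4)·log₂((1/4)/(1/60)) = 0.97672
  P(3)·log₂(P(3)/Q(3)) = (1/60)·log₂((1/60)/(1/20)) = -0.02642
  P(4)·log₂(P(4)/Q(4)) = (7/10)·log₂((7/10)/(41/60)) = 0.02434

D_KL(P||Q) = -0.09690 + 0.97672 - 0.02642 + 0.02434 = 0.87774 ≈ 0.8777 bits

D_KL(Q||P) = Σ Q(x) log₂(Q(x)/P(x))

Computing term by term:
  Q(1)·log₂(Q(1)/P(1)) = (1/4)·log₂((1/4)/(1/30)) = 0.72672
  Q(2)·log₂(Q(2)/P(2)) = (1/60)·log₂((1/60)/(1/4)) = -0.06511
  Q(3)·log₂(Q(3)/P(3)) = (1/20)·log₂((1/20)/(1/60)) = 0.07925
  Q(4)·log₂(Q(4)/P(4)) = (41/60)·log₂((41/60)/(7/10)) = -0.02376

D_KL(Q||P) = 0.72672 - 0.06511 + 0.07925 - 0.02376 = 0.71710 ≈ 0.7171 bits

These are NOT equal (difference: 0.1606 bits). KL divergence is asymmetric: D_KL(P||Q) ≠ D_KL(Q||P) in general.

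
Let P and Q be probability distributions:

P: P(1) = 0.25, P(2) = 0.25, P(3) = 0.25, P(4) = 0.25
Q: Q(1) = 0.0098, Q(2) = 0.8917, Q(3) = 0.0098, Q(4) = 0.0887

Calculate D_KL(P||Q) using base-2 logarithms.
2.2516 bits

D_KL(P||Q) = Σ P(x) log₂(P(x)/Q(x))

Computing term by term:
  P(1)·log₂(P(1)/Q(1)) = 0.25·log₂(0.25/0.0098) = 1.16825
  P(2)·log₂(P(2)/Q(2)) = 0.25·log₂(0.25/0.8917) = -0.45866
  P(3)·log₂(P(3)/Q(3)) = 0.25·log₂(0.25/0.0098) = 1.16825
  P(4)·log₂(P(4)/Q(4)) = 0.25·log₂(0.25/0.0887) = 0.37373

D_KL(P||Q) = 1.16825 - 0.45866 + 1.16825 + 0.37373 = 2.25157 ≈ 2.2516 bits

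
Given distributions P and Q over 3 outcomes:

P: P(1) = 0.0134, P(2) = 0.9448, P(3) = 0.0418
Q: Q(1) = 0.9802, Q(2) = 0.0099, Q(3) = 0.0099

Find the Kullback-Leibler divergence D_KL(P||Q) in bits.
6.2173 bits

D_KL(P||Q) = Σ P(x) log₂(P(x)/Q(x))

Computing term by term:
  P(1)·log₂(P(1)/Q(1)) = 0.0134·log₂(0.0134/0.9802) = -0.08298
  P(2)·log₂(P(2)/Q(2)) = 0.9448·log₂(0.9448/0.0099) = 6.21342
  P(3)·log₂(P(3)/Q(3)) = 0.0418·log₂(0.0418/0.0099) = 0.08686

D_KL(P||Q) = -0.08298 + 6.21342 + 0.08686 = 6.21730 ≈ 6.2173 bits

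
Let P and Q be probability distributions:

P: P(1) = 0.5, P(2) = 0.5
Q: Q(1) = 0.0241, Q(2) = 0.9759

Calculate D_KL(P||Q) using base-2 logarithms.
1.7050 bits

D_KL(P||Q) = Σ P(x) log₂(P(x)/Q(x))

Computing term by term:
  P(1)·log₂(P(1)/Q(1)) = 0.5·log₂(0.5/0.0241) = 2.18741
  P(2)·log₂(P(2)/Q(2)) = 0.5·log₂(0.5/0.9759) = -0.48240

D_KL(P||Q) = 2.18741 - 0.48240 = 1.70501 ≈ 1.7050 bits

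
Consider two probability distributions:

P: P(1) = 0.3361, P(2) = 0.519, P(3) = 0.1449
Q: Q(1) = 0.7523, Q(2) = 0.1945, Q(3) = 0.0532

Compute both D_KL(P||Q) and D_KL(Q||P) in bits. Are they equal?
D_KL(P||Q) = 0.5537 bits, D_KL(Q||P) = 0.5222 bits. No, they are not equal.

D_KL(P||Q) = Σ P(x) log₂(P(x)/Q(x))

Computing term by term:
  P(1)·log₂(P(1)/Q(1)) = 0.3361·log₂(0.3361/0.7523) = -0.39069
  P(2)·log₂(P(2)/Q(2)) = 0.519·log₂(0.519/0.1945) = 0.73489
  P(3)·log₂(P(3)/Q(3)) = 0.1449·log₂(0.1449/0.0532) = 0.20946

D_KL(P||Q) = -0.39069 + 0.73489 + 0.20946 = 0.55366 ≈ 0.5537 bits

D_KL(Q||P) = Σ Q(x) log₂(Q(x)/P(x))

Computing term by term:
  Q(1)·log₂(Q(1)/P(1)) = 0.7523·log₂(0.7523/0.3361) = 0.87449
  Q(2)·log₂(Q(2)/P(2)) = 0.1945·log₂(0.1945/0.519) = -0.27541
  Q(3)·log₂(Q(3)/P(3)) = 0.0532·log₂(0.0532/0.1449) = -0.07690

D_KL(Q||P) = 0.87449 - 0.27541 - 0.07690 = 0.52218 ≈ 0.5222 bits

These are NOT equal (difference: 0.0315 bits). KL divergence is asymmetric: D_KL(P||Q) ≠ D_KL(Q||P) in general.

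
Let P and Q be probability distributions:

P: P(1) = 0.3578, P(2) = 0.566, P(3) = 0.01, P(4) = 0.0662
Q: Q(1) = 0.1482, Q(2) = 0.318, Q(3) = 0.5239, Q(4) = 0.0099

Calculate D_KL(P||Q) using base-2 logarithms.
1.0501 bits

D_KL(P||Q) = Σ P(x) log₂(P(x)/Q(x))

Computing term by term:
  P(1)·log₂(P(1)/Q(1)) = 0.3578·log₂(0.3578/0.1482) = 0.45498
  P(2)·log₂(P(2)/Q(2)) = 0.566·log₂(0.566/0.318) = 0.47078
  P(3)·log₂(P(3)/Q(3)) = 0.01·log₂(0.01/0.5239) = -0.05711
  P(4)·log₂(P(4)/Q(4)) = 0.0662·log₂(0.0662/0.0099) = 0.18148

D_KL(P||Q) = 0.45498 + 0.47078 - 0.05711 + 0.18148 = 1.05013 ≈ 1.0501 bits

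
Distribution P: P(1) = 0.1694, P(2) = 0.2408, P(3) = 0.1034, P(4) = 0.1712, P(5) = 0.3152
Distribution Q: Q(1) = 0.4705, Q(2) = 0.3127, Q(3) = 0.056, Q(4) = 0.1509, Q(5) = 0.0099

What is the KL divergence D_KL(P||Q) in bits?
1.3559 bits

D_KL(P||Q) = Σ P(x) log₂(P(x)/Q(x))

Computing term by term:
  P(1)·log₂(P(1)/Q(1)) = 0.1694·log₂(0.1694/0.4705) = -0.24966
  P(2)·log₂(P(2)/Q(2)) = 0.2408·log₂(0.2408/0.3127) = -0.09077
  P(3)·log₂(P(3)/Q(3)) = 0.1034·log₂(0.1034/0.056) = 0.09148
  P(4)·log₂(P(4)/Q(4)) = 0.1712·log₂(0.1712/0.1509) = 0.03117
  P(5)·log₂(P(5)/Q(5)) = 0.3152·log₂(0.3152/0.0099) = 1.57370

D_KL(P||Q) = -0.24966 - 0.09077 + 0.09148 + 0.03117 + 1.57370 = 1.35592 ≈ 1.3559 bits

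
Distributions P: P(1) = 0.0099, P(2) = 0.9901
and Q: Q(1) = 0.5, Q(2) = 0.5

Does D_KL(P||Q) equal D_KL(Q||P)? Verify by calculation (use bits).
D_KL(P||Q) = 0.9199 bits, D_KL(Q||P) = 2.3364 bits. No — D_KL(P||Q) ≠ D_KL(Q||P) for this pair.

D_KL(P||Q) = Σ P(x) log₂(P(x)/Q(x))

Computing term by term:
  P(1)·log₂(P(1)/Q(1)) = 0.0099·log₂(0.0099/0.5) = -0.05602
  P(2)·log₂(P(2)/Q(2)) = 0.9901·log₂(0.9901/0.5) = 0.97589

D_KL(P||Q) = -0.05602 + 0.97589 = 0.91987 ≈ 0.9199 bits

D_KL(Q||P) = Σ Q(x) log₂(Q(x)/P(x))

Computing term by term:
  Q(1)·log₂(Q(1)/P(1)) = 0.5·log₂(0.5/0.0099) = 2.82918
  Q(2)·log₂(Q(2)/P(2)) = 0.5·log₂(0.5/0.9901) = -0.49282

D_KL(Q||P) = 2.82918 - 0.49282 = 2.33636 ≈ 2.3364 bits

These are NOT equal (difference: 1.4165 bits). KL divergence is asymmetric: D_KL(P||Q) ≠ D_KL(Q||P) in general.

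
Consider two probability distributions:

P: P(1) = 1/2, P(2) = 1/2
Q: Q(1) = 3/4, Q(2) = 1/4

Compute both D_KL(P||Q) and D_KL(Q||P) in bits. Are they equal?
D_KL(P||Q) = 0.2075 bits, D_KL(Q||P) = 0.1887 bits. No, they are not equal.

D_KL(P||Q) = Σ P(x) log₂(P(x)/Q(x))

Computing term by term:
  P(1)·log₂(P(1)/Q(1)) = (1/2)·log₂((1/2)/(3/4)) = -0.29248
  P(2)·log₂(P(2)/Q(2)) = (1/2)·log₂((1/2)/(1/4)) = 0.50000

D_KL(P||Q) = -0.29248 + 0.50000 = 0.20752 ≈ 0.2075 bits

D_KL(Q||P) = Σ Q(x) log₂(Q(x)/P(x))

Computing term by term:
  Q(1)·log₂(Q(1)/P(1)) = (3/4)·log₂((3/4)/(1/2)) = 0.43872
  Q(2)·log₂(Q(2)/P(2)) = (1/4)·log₂((1/4)/(1/2)) = -0.25000

D_KL(Q||P) = 0.43872 - 0.25000 = 0.18872 ≈ 0.1887 bits

These are NOT equal (difference: 0.0188 bits). KL divergence is asymmetric: D_KL(P||Q) ≠ D_KL(Q||P) in general.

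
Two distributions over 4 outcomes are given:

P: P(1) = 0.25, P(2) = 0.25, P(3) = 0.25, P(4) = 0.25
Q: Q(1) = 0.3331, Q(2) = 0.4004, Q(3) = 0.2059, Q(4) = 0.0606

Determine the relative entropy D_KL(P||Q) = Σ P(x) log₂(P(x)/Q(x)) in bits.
0.3077 bits

D_KL(P||Q) = Σ P(x) log₂(P(x)/Q(x))

Computing term by term:
  P(1)·log₂(P(1)/Q(1)) = 0.25·log₂(0.25/0.3331) = -0.10351
  P(2)·log₂(P(2)/Q(2)) = 0.25·log₂(0.25/0.4004) = -0.16988
  P(3)·log₂(P(3)/Q(3)) = 0.25·log₂(0.25/0.2059) = 0.07000
  P(4)·log₂(P(4)/Q(4)) = 0.25·log₂(0.25/0.0606) = 0.51113

D_KL(P||Q) = -0.10351 - 0.16988 + 0.07000 + 0.51113 = 0.30774 ≈ 0.3077 bits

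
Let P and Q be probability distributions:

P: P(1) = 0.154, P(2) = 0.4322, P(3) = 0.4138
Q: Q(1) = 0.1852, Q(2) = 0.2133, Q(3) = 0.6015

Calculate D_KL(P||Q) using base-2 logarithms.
0.1760 bits

D_KL(P||Q) = Σ P(x) log₂(P(x)/Q(x))

Computing term by term:
  P(1)·log₂(P(1)/Q(1)) = 0.154·log₂(0.154/0.1852) = -0.04099
  P(2)·log₂(P(2)/Q(2)) = 0.4322·log₂(0.4322/0.2133) = 0.44033
  P(3)·log₂(P(3)/Q(3)) = 0.4138·log₂(0.4138/0.6015) = -0.22330

D_KL(P||Q) = -0.04099 + 0.44033 - 0.22330 = 0.17604 ≈ 0.1760 bits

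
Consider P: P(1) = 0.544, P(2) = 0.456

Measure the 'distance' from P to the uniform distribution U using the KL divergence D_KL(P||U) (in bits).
0.0056 bits

U(i) = 1/2 for all i

D_KL(P||U) = Σ P(x) log₂(P(x) / (1/2))
           = Σ P(x) log₂(P(x)) + log₂(2)
           = log₂(2) - H(P)

H(P) = -Σ P(x) log₂(P(x)):
  -P(1)·log₂(P(1)) = -(0.544)·log₂(0.544) = 0.47781
  -P(2)·log₂(P(2)) = -(0.456)·log₂(0.456) = 0.51660
H(P) = 0.47781 + 0.51660 = 0.99441 bits

log₂(2) = 1.00000 bits

D_KL(P||U) = 1.00000 - 0.99441 = 0.00559 ≈ 0.0056 bits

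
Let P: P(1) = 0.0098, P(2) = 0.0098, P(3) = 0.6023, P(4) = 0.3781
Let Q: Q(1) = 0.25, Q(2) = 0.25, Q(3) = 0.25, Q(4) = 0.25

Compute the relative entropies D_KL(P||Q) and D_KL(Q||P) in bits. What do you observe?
D_KL(P||Q) = 0.8981 bits, D_KL(Q||P) = 1.8702 bits. The two directions give different values (D_KL(Q||P) exceeds D_KL(P||Q) by 0.9721 bits): KL divergence is asymmetric.

D_KL(P||Q) = Σ P(x) log₂(P(x)/Q(x))

Computing term by term:
  P(1)·log₂(P(1)/Q(1)) = 0.0098·log₂(0.0098/0.25) = -0.04580
  P(2)·log₂(P(2)/Q(2)) = 0.0098·log₂(0.0098/0.25) = -0.04580
  P(3)·log₂(P(3)/Q(3)) = 0.6023·log₂(0.6023/0.25) = 0.76405
  P(4)·log₂(P(4)/Q(4)) = 0.3781·log₂(0.3781/0.25) = 0.22567

D_KL(P||Q) = -0.04580 - 0.04580 + 0.76405 + 0.22567 = 0.89812 ≈ 0.8981 bits

D_KL(Q||P) = Σ Q(x) log₂(Q(x)/P(x))

Computing term by term:
  Q(1)·log₂(Q(1)/P(1)) = 0.25·log₂(0.25/0.0098) = 1.16825
  Q(2)·log₂(Q(2)/P(2)) = 0.25·log₂(0.25/0.0098) = 1.16825
  Q(3)·log₂(Q(3)/P(3)) = 0.25·log₂(0.25/0.6023) = -0.31714
  Q(4)·log₂(Q(4)/P(4)) = 0.25·log₂(0.25/0.3781) = -0.14921

D_KL(Q||P) = 1.16825 + 1.16825 - 0.31714 - 0.14921 = 1.87015 ≈ 1.8702 bits

These are NOT equal (difference: 0.9721 bits). KL divergence is asymmetric: D_KL(P||Q) ≠ D_KL(Q||P) in general.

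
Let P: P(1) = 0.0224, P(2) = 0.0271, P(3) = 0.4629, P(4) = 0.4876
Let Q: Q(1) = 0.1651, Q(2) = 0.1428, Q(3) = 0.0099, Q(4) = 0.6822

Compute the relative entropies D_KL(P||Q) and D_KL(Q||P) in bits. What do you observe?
D_KL(P||Q) = 2.2020 bits, D_KL(Q||P) = 1.0938 bits. The two directions give different values (D_KL(P||Q) exceeds D_KL(Q||P) by 1.1082 bits): KL divergence is asymmetric.

D_KL(P||Q) = Σ P(x) log₂(P(x)/Q(x))

Computing term by term:
  P(1)·log₂(P(1)/Q(1)) = 0.0224·log₂(0.0224/0.1651) = -0.06455
  P(2)·log₂(P(2)/Q(2)) = 0.0271·log₂(0.0271/0.1428) = -0.06498
  P(3)·log₂(P(3)/Q(3)) = 0.4629·log₂(0.4629/0.0099) = 2.56777
  P(4)·log₂(P(4)/Q(4)) = 0.4876·log₂(0.4876/0.6822) = -0.23624

D_KL(P||Q) = -0.06455 - 0.06498 + 2.56777 - 0.23624 = 2.20200 ≈ 2.2020 bits

D_KL(Q||P) = Σ Q(x) log₂(Q(x)/P(x))

Computing term by term:
  Q(1)·log₂(Q(1)/P(1)) = 0.1651·log₂(0.1651/0.0224) = 0.47578
  Q(2)·log₂(Q(2)/P(2)) = 0.1428·log₂(0.1428/0.0271) = 0.34238
  Q(3)·log₂(Q(3)/P(3)) = 0.0099·log₂(0.0099/0.4629) = -0.05492
  Q(4)·log₂(Q(4)/P(4)) = 0.6822·log₂(0.6822/0.4876) = 0.33052

D_KL(Q||P) = 0.47578 + 0.34238 - 0.05492 + 0.33052 = 1.09376 ≈ 1.0938 bits

These are NOT equal (difference: 1.1082 bits). KL divergence is asymmetric: D_KL(P||Q) ≠ D_KL(Q||P) in general.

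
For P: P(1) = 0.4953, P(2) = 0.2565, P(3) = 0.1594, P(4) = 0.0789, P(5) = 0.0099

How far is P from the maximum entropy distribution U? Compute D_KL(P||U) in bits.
0.5391 bits

U(i) = 1/5 for all i

D_KL(P||U) = Σ P(x) log₂(P(x) / (1/5))
           = Σ P(x) log₂(P(x)) + log₂(5)
           = log₂(5) - H(P)

H(P) = -Σ P(x) log₂(P(x)):
  -P(1)·log₂(P(1)) = -(0.4953)·log₂(0.4953) = 0.50205
  -P(2)·log₂(P(2)) = -(0.2565)·log₂(0.2565) = 0.50350
  -P(3)·log₂(P(3)) = -(0.1594)·log₂(0.1594) = 0.42229
  -P(4)·log₂(P(4)) = -(0.0789)·log₂(0.0789) = 0.28908
  -P(5)·log₂(P(5)) = -(0.0099)·log₂(0.0099) = 0.06592
H(P) = 0.50205 + 0.50350 + 0.42229 + 0.28908 + 0.06592 = 1.78284 bits

log₂(5) = 2.32193 bits

D_KL(P||U) = 2.32193 - 1.78284 = 0.53909 ≈ 0.5391 bits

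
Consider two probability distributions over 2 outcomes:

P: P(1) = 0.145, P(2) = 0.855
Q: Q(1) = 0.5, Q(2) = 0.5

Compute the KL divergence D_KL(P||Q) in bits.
0.4028 bits

D_KL(P||Q) = Σ P(x) log₂(P(x)/Q(x))

Computing term by term:
  P(1)·log₂(P(1)/Q(1)) = 0.145·log₂(0.145/0.5) = -0.25895
  P(2)·log₂(P(2)/Q(2)) = 0.855·log₂(0.855/0.5) = 0.66177

D_KL(P||Q) = -0.25895 + 0.66177 = 0.40282 ≈ 0.4028 bits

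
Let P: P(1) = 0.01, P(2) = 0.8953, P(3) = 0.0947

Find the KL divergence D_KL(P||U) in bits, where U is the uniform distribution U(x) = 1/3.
1.0536 bits

U(i) = 1/3 for all i

D_KL(P||U) = Σ P(x) log₂(P(x) / (1/3))
           = Σ P(x) log₂(P(x)) + log₂(3)
           = log₂(3) - H(P)

H(P) = -Σ P(x) log₂(P(x)):
  -P(1)·log₂(P(1)) = -(0.01)·log₂(0.01) = 0.06644
  -P(2)·log₂(P(2)) = -(0.8953)·log₂(0.8953) = 0.14285
  -P(3)·log₂(P(3)) = -(0.0947)·log₂(0.0947) = 0.32203
H(P) = 0.06644 + 0.14285 + 0.32203 = 0.53132 bits

log₂(3) = 1.58496 bits

D_KL(P||U) = 1.58496 - 0.53132 = 1.05364 ≈ 1.0536 bits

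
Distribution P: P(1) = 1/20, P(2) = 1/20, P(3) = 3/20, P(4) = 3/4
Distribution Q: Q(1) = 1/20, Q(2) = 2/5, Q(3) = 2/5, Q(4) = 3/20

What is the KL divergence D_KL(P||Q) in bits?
1.3792 bits

D_KL(P||Q) = Σ P(x) log₂(P(x)/Q(x))

Computing term by term:
  P(1)·log₂(P(1)/Q(1)) = (1/20)·log₂((1/20)/(1/20)) = 0.00000
  P(2)·log₂(P(2)/Q(2)) = (1/20)·log₂((1/20)/(2/5)) = -0.15000
  P(3)·log₂(P(3)/Q(3)) = (3/20)·log₂((3/20)/(2/5)) = -0.21226
  P(4)·log₂(P(4)/Q(4)) = (3/4)·log₂((3/4)/(3/20)) = 1.74145

D_KL(P||Q) = 0.00000 - 0.15000 - 0.21226 + 1.74145 = 1.37919 ≈ 1.3792 bits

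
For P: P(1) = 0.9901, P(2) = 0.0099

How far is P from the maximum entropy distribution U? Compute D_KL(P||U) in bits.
0.9199 bits

U(i) = 1/2 for all i

D_KL(P||U) = Σ P(x) log₂(P(x) / (1/2))
           = Σ P(x) log₂(P(x)) + log₂(2)
           = log₂(2) - H(P)

H(P) = -Σ P(x) log₂(P(x)):
  -P(1)·log₂(P(1)) = -(0.9901)·log₂(0.9901) = 0.01421
  -P(2)·log₂(P(2)) = -(0.0099)·log₂(0.0099) = 0.06592
H(P) = 0.01421 + 0.06592 = 0.08013 bits

log₂(2) = 1.00000 bits

D_KL(P||U) = 1.00000 - 0.08013 = 0.91987 ≈ 0.9199 bits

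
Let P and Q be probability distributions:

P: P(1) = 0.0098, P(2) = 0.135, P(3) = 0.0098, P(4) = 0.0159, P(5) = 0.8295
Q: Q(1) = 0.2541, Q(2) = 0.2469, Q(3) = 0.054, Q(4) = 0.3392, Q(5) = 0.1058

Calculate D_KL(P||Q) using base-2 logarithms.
2.2064 bits

D_KL(P||Q) = Σ P(x) log₂(P(x)/Q(x))

Computing term by term:
  P(1)·log₂(P(1)/Q(1)) = 0.0098·log₂(0.0098/0.2541) = -0.04603
  P(2)·log₂(P(2)/Q(2)) = 0.135·log₂(0.135/0.2469) = -0.11758
  P(3)·log₂(P(3)/Q(3)) = 0.0098·log₂(0.0098/0.054) = -0.02413
  P(4)·log₂(P(4)/Q(4)) = 0.0159·log₂(0.0159/0.3392) = -0.07020
  P(5)·log₂(P(5)/Q(5)) = 0.8295·log₂(0.8295/0.1058) = 2.46436

D_KL(P||Q) = -0.04603 - 0.11758 - 0.02413 - 0.07020 + 2.46436 = 2.20642 ≈ 2.2064 bits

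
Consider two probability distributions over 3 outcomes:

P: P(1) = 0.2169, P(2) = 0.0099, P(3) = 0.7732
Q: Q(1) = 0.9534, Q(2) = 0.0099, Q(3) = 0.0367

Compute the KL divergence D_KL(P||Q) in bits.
2.9364 bits

D_KL(P||Q) = Σ P(x) log₂(P(x)/Q(x))

Computing term by term:
  P(1)·log₂(P(1)/Q(1)) = 0.2169·log₂(0.2169/0.9534) = -0.46331
  P(2)·log₂(P(2)/Q(2)) = 0.0099·log₂(0.0099/0.0099) = 0.00000
  P(3)·log₂(P(3)/Q(3)) = 0.7732·log₂(0.7732/0.0367) = 3.39975

D_KL(P||Q) = -0.46331 + 0.00000 + 3.39975 = 2.93644 ≈ 2.9364 bits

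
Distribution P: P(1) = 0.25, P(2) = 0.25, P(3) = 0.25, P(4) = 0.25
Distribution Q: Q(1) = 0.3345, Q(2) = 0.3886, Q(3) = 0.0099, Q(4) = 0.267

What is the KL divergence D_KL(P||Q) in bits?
0.8768 bits

D_KL(P||Q) = Σ P(x) log₂(P(x)/Q(x))

Computing term by term:
  P(1)·log₂(P(1)/Q(1)) = 0.25·log₂(0.25/0.3345) = -0.10502
  P(2)·log₂(P(2)/Q(2)) = 0.25·log₂(0.25/0.3886) = -0.15909
  P(3)·log₂(P(3)/Q(3)) = 0.25·log₂(0.25/0.0099) = 1.16459
  P(4)·log₂(P(4)/Q(4)) = 0.25·log₂(0.25/0.267) = -0.02373

D_KL(P||Q) = -0.10502 - 0.15909 + 1.16459 - 0.02373 = 0.87675 ≈ 0.8768 bits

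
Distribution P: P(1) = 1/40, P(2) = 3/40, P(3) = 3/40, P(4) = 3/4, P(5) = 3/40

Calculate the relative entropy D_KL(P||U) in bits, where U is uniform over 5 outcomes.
1.0368 bits

U(i) = 1/5 for all i

D_KL(P||U) = Σ P(x) log₂(P(x) / (1/5))
           = Σ P(x) log₂(P(x)) + log₂(5)
           = log₂(5) - H(P)

H(P) = -Σ P(x) log₂(P(x)):
  -P(1)·log₂(P(1)) = -(1/40)·log₂(1/40) = 0.13305
  -P(2)·log₂(P(2)) = -(3/40)·log₂(3/40) = 0.28027
  -P(3)·log₂(P(3)) = -(3/40)·log₂(3/40) = 0.28027
  -P(4)·log₂(P(4)) = -(3/4)·log₂(3/4) = 0.31128
  -P(5)·log₂(P(5)) = -(3/40)·log₂(3/40) = 0.28027
H(P) = 0.13305 + 0.28027 + 0.28027 + 0.31128 + 0.28027 = 1.28514 bits

log₂(5) = 2.32193 bits

D_KL(P||U) = 2.32193 - 1.28514 = 1.03679 ≈ 1.0368 bits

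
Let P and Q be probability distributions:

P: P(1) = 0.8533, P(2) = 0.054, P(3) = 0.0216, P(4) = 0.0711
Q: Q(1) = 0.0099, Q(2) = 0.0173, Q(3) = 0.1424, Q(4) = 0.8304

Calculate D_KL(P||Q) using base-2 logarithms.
5.2641 bits

D_KL(P||Q) = Σ P(x) log₂(P(x)/Q(x))

Computing term by term:
  P(1)·log₂(P(1)/Q(1)) = 0.8533·log₂(0.8533/0.0099) = 5.48628
  P(2)·log₂(P(2)/Q(2)) = 0.054·log₂(0.054/0.0173) = 0.08868
  P(3)·log₂(P(3)/Q(3)) = 0.0216·log₂(0.0216/0.1424) = -0.05877
  P(4)·log₂(P(4)/Q(4)) = 0.0711·log₂(0.0711/0.8304) = -0.25211

D_KL(P||Q) = 5.48628 + 0.08868 - 0.05877 - 0.25211 = 5.26408 ≈ 5.2641 bits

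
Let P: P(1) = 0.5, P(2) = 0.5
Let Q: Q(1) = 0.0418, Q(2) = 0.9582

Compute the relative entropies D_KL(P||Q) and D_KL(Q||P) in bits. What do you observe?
D_KL(P||Q) = 1.3210 bits, D_KL(Q||P) = 0.7495 bits. The two directions give different values (D_KL(P||Q) exceeds D_KL(Q||P) by 0.5715 bits): KL divergence is asymmetric.

D_KL(P||Q) = Σ P(x) log₂(P(x)/Q(x))

Computing term by term:
  P(1)·log₂(P(1)/Q(1)) = 0.5·log₂(0.5/0.0418) = 1.79018
  P(2)·log₂(P(2)/Q(2)) = 0.5·log₂(0.5/0.9582) = -0.46920

D_KL(P||Q) = 1.79018 - 0.46920 = 1.32098 ≈ 1.3210 bits

D_KL(Q||P) = Σ Q(x) log₂(Q(x)/P(x))

Computing term by term:
  Q(1)·log₂(Q(1)/P(1)) = 0.0418·log₂(0.0418/0.5) = -0.14966
  Q(2)·log₂(Q(2)/P(2)) = 0.9582·log₂(0.9582/0.5) = 0.89917

D_KL(Q||P) = -0.14966 + 0.89917 = 0.74951 ≈ 0.7495 bits

These are NOT equal (difference: 0.5715 bits). KL divergence is asymmetric: D_KL(P||Q) ≠ D_KL(Q||P) in general.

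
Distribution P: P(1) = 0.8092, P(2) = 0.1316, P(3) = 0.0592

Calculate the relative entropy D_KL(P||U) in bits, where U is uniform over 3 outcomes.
0.7113 bits

U(i) = 1/3 for all i

D_KL(P||U) = Σ P(x) log₂(P(x) / (1/3))
           = Σ P(x) log₂(P(x)) + log₂(3)
           = log₂(3) - H(P)

H(P) = -Σ P(x) log₂(P(x)):
  -P(1)·log₂(P(1)) = -(0.8092)·log₂(0.8092) = 0.24716
  -P(2)·log₂(P(2)) = -(0.1316)·log₂(0.1316) = 0.38503
  -P(3)·log₂(P(3)) = -(0.0592)·log₂(0.0592) = 0.24143
H(P) = 0.24716 + 0.38503 + 0.24143 = 0.87362 bits

log₂(3) = 1.58496 bits

D_KL(P||U) = 1.58496 - 0.87362 = 0.71134 ≈ 0.7113 bits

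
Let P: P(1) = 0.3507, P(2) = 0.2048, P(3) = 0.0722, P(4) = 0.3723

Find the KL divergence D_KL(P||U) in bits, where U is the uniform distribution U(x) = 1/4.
0.1969 bits

U(i) = 1/4 for all i

D_KL(P||U) = Σ P(x) log₂(P(x) / (1/4))
           = Σ P(x) log₂(P(x)) + log₂(4)
           = log₂(4) - H(P)

H(P) = -Σ P(x) log₂(P(x)):
  -P(1)·log₂(P(1)) = -(0.3507)·log₂(0.3507) = 0.53015
  -P(2)·log₂(P(2)) = -(0.2048)·log₂(0.2048) = 0.46852
  -P(3)·log₂(P(3)) = -(0.0722)·log₂(0.0722) = 0.27377
  -P(4)·log₂(P(4)) = -(0.3723)·log₂(0.3723) = 0.53070
H(P) = 0.53015 + 0.46852 + 0.27377 + 0.53070 = 1.80314 bits

log₂(4) = 2.00000 bits

D_KL(P||U) = 2.00000 - 1.80314 = 0.19686 ≈ 0.1969 bits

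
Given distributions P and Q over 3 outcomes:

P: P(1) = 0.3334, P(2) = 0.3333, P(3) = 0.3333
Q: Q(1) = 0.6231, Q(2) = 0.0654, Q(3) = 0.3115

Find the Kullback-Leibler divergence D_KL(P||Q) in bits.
0.5148 bits

D_KL(P||Q) = Σ P(x) log₂(P(x)/Q(x))

Computing term by term:
  P(1)·log₂(P(1)/Q(1)) = 0.3334·log₂(0.3334/0.6231) = -0.30080
  P(2)·log₂(P(2)/Q(2)) = 0.3333·log₂(0.3333/0.0654) = 0.78307
  P(3)·log₂(P(3)/Q(3)) = 0.3333·log₂(0.3333/0.3115) = 0.03253

D_KL(P||Q) = -0.30080 + 0.78307 + 0.03253 = 0.51480 ≈ 0.5148 bits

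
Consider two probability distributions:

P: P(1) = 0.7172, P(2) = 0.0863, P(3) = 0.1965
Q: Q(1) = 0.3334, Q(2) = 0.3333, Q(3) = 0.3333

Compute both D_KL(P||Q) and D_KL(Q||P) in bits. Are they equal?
D_KL(P||Q) = 0.4746 bits, D_KL(Q||P) = 0.5354 bits. No, they are not equal.

D_KL(P||Q) = Σ P(x) log₂(P(x)/Q(x))

Computing term by term:
  P(1)·log₂(P(1)/Q(1)) = 0.7172·log₂(0.7172/0.3334) = 0.79259
  P(2)·log₂(P(2)/Q(2)) = 0.0863·log₂(0.0863/0.3333) = -0.16823
  P(3)·log₂(P(3)/Q(3)) = 0.1965·log₂(0.1965/0.3333) = -0.14979

D_KL(P||Q) = 0.79259 - 0.16823 - 0.14979 = 0.47457 ≈ 0.4746 bits

D_KL(Q||P) = Σ Q(x) log₂(Q(x)/P(x))

Computing term by term:
  Q(1)·log₂(Q(1)/P(1)) = 0.3334·log₂(0.3334/0.7172) = -0.36845
  Q(2)·log₂(Q(2)/P(2)) = 0.3333·log₂(0.3333/0.0863) = 0.64973
  Q(3)·log₂(Q(3)/P(3)) = 0.3333·log₂(0.3333/0.1965) = 0.25407

D_KL(Q||P) = -0.36845 + 0.64973 + 0.25407 = 0.53535 ≈ 0.5354 bits

These are NOT equal (difference: 0.0608 bits). KL divergence is asymmetric: D_KL(P||Q) ≠ D_KL(Q||P) in general.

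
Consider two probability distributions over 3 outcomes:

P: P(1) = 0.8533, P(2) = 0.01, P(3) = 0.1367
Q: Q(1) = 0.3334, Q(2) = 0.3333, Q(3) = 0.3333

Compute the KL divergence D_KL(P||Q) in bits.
0.9305 bits

D_KL(P||Q) = Σ P(x) log₂(P(x)/Q(x))

Computing term by term:
  P(1)·log₂(P(1)/Q(1)) = 0.8533·log₂(0.8533/0.3334) = 1.15690
  P(2)·log₂(P(2)/Q(2)) = 0.01·log₂(0.01/0.3333) = -0.05059
  P(3)·log₂(P(3)/Q(3)) = 0.1367·log₂(0.1367/0.3333) = -0.17577

D_KL(P||Q) = 1.15690 - 0.05059 - 0.17577 = 0.93054 ≈ 0.9305 bits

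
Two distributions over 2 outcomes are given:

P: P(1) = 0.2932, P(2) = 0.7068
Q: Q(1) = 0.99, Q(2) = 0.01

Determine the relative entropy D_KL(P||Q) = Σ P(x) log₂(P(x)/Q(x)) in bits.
3.8273 bits

D_KL(P||Q) = Σ P(x) log₂(P(x)/Q(x))

Computing term by term:
  P(1)·log₂(P(1)/Q(1)) = 0.2932·log₂(0.2932/0.99) = -0.51473
  P(2)·log₂(P(2)/Q(2)) = 0.7068·log₂(0.7068/0.01) = 4.34204

D_KL(P||Q) = -0.51473 + 4.34204 = 3.82731 ≈ 3.8273 bits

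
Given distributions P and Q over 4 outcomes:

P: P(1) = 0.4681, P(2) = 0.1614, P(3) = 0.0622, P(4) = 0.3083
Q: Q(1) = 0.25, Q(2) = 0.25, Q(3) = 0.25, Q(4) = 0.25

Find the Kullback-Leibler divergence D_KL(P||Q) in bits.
0.2901 bits

D_KL(P||Q) = Σ P(x) log₂(P(x)/Q(x))

Computing term by term:
  P(1)·log₂(P(1)/Q(1)) = 0.4681·log₂(0.4681/0.25) = 0.42358
  P(2)·log₂(P(2)/Q(2)) = 0.1614·log₂(0.1614/0.25) = -0.10189
  P(3)·log₂(P(3)/Q(3)) = 0.0622·log₂(0.0622/0.25) = -0.12483
  P(4)·log₂(P(4)/Q(4)) = 0.3083·log₂(0.3083/0.25) = 0.09323

D_KL(P||Q) = 0.42358 - 0.10189 - 0.12483 + 0.09323 = 0.29009 ≈ 0.2901 bits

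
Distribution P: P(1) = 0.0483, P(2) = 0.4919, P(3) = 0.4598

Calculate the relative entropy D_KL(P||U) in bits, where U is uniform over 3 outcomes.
0.3549 bits

U(i) = 1/3 for all i

D_KL(P||U) = Σ P(x) log₂(P(x) / (1/3))
           = Σ P(x) log₂(P(x)) + log₂(3)
           = log₂(3) - H(P)

H(P) = -Σ P(x) log₂(P(x)):
  -P(1)·log₂(P(1)) = -(0.0483)·log₂(0.0483) = 0.21116
  -P(2)·log₂(P(2)) = -(0.4919)·log₂(0.4919) = 0.50349
  -P(3)·log₂(P(3)) = -(0.4598)·log₂(0.4598) = 0.51540
H(P) = 0.21116 + 0.50349 + 0.51540 = 1.23005 bits

log₂(3) = 1.58496 bits

D_KL(P||U) = 1.58496 - 1.23005 = 0.35491 ≈ 0.3549 bits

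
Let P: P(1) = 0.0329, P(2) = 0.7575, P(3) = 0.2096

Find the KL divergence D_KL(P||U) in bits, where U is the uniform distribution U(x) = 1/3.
0.6469 bits

U(i) = 1/3 for all i

D_KL(P||U) = Σ P(x) log₂(P(x) / (1/3))
           = Σ P(x) log₂(P(x)) + log₂(3)
           = log₂(3) - H(P)

H(P) = -Σ P(x) log₂(P(x)):
  -P(1)·log₂(P(1)) = -(0.0329)·log₂(0.0329) = 0.16206
  -P(2)·log₂(P(2)) = -(0.7575)·log₂(0.7575) = 0.30352
  -P(3)·log₂(P(3)) = -(0.2096)·log₂(0.2096) = 0.47250
H(P) = 0.16206 + 0.30352 + 0.47250 = 0.93808 bits

log₂(3) = 1.58496 bits

D_KL(P||U) = 1.58496 - 0.93808 = 0.64688 ≈ 0.6469 bits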